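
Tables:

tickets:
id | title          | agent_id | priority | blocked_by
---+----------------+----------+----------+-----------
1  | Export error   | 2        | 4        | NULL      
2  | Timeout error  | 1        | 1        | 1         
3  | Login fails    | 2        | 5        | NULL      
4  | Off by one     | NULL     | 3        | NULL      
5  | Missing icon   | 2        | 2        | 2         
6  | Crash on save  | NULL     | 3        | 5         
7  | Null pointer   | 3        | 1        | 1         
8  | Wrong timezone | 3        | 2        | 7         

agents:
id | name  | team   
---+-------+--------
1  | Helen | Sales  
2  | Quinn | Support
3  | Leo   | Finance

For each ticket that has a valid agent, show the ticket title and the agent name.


INNER JOIN keeps only tickets rows whose agent_id matches an id in agents. Walk through each ticket:
  - ticket 1 (Export error): agent_id=2 -> matches Quinn
  - ticket 2 (Timeout error): agent_id=1 -> matches Helen
  - ticket 3 (Login fails): agent_id=2 -> matches Quinn
  - ticket 4 (Off by one): agent_id=NULL, no match -> dropped
  - ticket 5 (Missing icon): agent_id=2 -> matches Quinn
  - ticket 6 (Crash on save): agent_id=NULL, no match -> dropped
  - ticket 7 (Null pointer): agent_id=3 -> matches Leo
  - ticket 8 (Wrong timezone): agent_id=3 -> matches Leo
So 2 of 8 rows are dropped.

SQL:
SELECT a.title, b.name AS agent
FROM tickets a
INNER JOIN agents b ON a.agent_id = b.id

Result:
title          | agent
---------------+------
Export error   | Quinn
Timeout error  | Helen
Login fails    | Quinn
Missing icon   | Quinn
Null pointer   | Leo  
Wrong timezone | Leo  


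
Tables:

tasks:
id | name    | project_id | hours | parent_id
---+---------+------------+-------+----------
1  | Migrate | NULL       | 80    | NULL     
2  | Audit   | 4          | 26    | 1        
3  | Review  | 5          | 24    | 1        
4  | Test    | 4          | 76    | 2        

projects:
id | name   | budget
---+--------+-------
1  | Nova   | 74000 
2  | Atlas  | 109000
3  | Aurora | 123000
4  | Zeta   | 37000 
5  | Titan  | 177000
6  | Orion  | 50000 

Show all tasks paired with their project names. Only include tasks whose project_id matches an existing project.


INNER JOIN keeps only tasks rows whose project_id matches an id in projects. Walk through each task:
  - task 1 (Migrate): project_id=NULL, no match -> dropped
  - task 2 (Audit): project_id=4 -> matches Zeta
  - task 3 (Review): project_id=5 -> matches Titan
  - task 4 (Test): project_id=4 -> matches Zeta
So 1 of 4 rows is dropped.

SQL:
SELECT a.name, b.name AS project
FROM tasks a
INNER JOIN projects b ON a.project_id = b.id

Result:
name   | project
-------+--------
Audit  | Zeta   
Review | Titan  
Test   | Zeta   


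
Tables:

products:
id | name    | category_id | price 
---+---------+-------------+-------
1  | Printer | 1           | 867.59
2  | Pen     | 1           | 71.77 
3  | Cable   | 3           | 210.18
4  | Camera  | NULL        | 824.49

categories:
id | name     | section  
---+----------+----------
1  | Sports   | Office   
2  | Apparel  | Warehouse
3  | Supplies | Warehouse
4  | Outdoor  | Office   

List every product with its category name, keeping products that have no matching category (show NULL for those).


LEFT JOIN keeps every row from products (the left table); where category_id has no match in categories, the category columns become NULL. Walk through each product:
  - product 1 (Printer): category_id=1 -> matches Sports
  - product 2 (Pen): category_id=1 -> matches Sports
  - product 3 (Cable): category_id=3 -> matches Supplies
  - product 4 (Camera): category_id=NULL, no match -> kept with NULL
All 4 rows appear; 1 has NULL category.

SQL:
SELECT a.name, b.name AS category
FROM products a
LEFT JOIN categories b ON a.category_id = b.id

Result:
name    | category
--------+---------
Printer | Sports  
Pen     | Sports  
Cable   | Supplies
Camera  | NULL    


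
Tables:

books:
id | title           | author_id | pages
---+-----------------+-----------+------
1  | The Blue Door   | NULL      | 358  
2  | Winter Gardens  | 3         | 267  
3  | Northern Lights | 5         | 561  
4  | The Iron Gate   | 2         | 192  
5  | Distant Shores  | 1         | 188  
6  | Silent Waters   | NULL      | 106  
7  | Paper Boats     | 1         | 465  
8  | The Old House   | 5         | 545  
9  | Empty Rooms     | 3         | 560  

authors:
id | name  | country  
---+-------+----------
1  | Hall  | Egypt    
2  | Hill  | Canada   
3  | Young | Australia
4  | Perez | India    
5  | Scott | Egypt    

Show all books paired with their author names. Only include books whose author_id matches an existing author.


INNER JOIN keeps only books rows whose author_id matches an id in authors. Walk through each book:
  - book 1 (The Blue Door): author_id=NULL, no match -> dropped
  - book 2 (Winter Gardens): author_id=3 -> matches Young
  - book 3 (Northern Lights): author_id=5 -> matches Scott
  - book 4 (The Iron Gate): author_id=2 -> matches Hill
  - book 5 (Distant Shores): author_id=1 -> matches Hall
  - book 6 (Silent Waters): author_id=NULL, no match -> dropped
  - book 7 (Paper Boats): author_id=1 -> matches Hall
  - book 8 (The Old House): author_id=5 -> matches Scott
  - book 9 (Empty Rooms): author_id=3 -> matches Young
So 2 of 9 rows are dropped.

SQL:
SELECT a.title, b.name AS author
FROM books a
INNER JOIN authors b ON a.author_id = b.id

Result:
title           | author
----------------+-------
Winter Gardens  | Young 
Northern Lights | Scott 
The Iron Gate   | Hill  
Distant Shores  | Hall  
Paper Boats     | Hall  
The Old House   | Scott 
Empty Rooms     | Young 


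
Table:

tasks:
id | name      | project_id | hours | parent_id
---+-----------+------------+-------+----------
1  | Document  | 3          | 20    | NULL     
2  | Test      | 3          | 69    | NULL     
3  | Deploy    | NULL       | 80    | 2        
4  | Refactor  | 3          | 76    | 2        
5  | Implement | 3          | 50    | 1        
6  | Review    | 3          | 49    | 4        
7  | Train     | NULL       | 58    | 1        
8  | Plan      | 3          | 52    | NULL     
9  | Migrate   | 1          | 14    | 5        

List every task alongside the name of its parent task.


This is a self-join: tasks is joined to a second copy of itself, matching each row's parent_id to another row's id. Use LEFT JOIN so rows with parent_id=NULL are kept.
  - task 1 (Document): parent_id=NULL -> NULL
  - task 2 (Test): parent_id=NULL -> NULL
  - task 3 (Deploy): parent_id=2 -> Test
  - task 4 (Refactor): parent_id=2 -> Test
  - task 5 (Implement): parent_id=1 -> Document
  - task 6 (Review): parent_id=4 -> Refactor
  - task 7 (Train): parent_id=1 -> Document
  - task 8 (Plan): parent_id=NULL -> NULL
  - task 9 (Migrate): parent_id=5 -> Implement

SQL:
SELECT a.name AS item, b.name AS parent
FROM tasks a
LEFT JOIN tasks b ON a.parent_id = b.id

Result:
item      | parent   
----------+----------
Document  | NULL     
Test      | NULL     
Deploy    | Test     
Refactor  | Test     
Implement | Document 
Review    | Refactor 
Train     | Document 
Plan      | NULL     
Migrate   | Implement


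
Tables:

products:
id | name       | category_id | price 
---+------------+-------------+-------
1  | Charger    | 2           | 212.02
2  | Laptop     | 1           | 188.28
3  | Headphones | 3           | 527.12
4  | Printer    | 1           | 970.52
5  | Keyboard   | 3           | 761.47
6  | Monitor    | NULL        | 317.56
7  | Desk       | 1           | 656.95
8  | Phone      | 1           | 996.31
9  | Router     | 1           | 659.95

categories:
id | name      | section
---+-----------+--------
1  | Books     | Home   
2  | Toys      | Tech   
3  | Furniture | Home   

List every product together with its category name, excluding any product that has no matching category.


INNER JOIN keeps only products rows whose category_id matches an id in categories. Walk through each product:
  - product 1 (Charger): category_id=2 -> matches Toys
  - product 2 (Laptop): category_id=1 -> matches Books
  - product 3 (Headphones): category_id=3 -> matches Furniture
  - product 4 (Printer): category_id=1 -> matches Books
  - product 5 (Keyboard): category_id=3 -> matches Furniture
  - product 6 (Monitor): category_id=NULL, no match -> dropped
  - product 7 (Desk): category_id=1 -> matches Books
  - product 8 (Phone): category_id=1 -> matches Books
  - product 9 (Router): category_id=1 -> matches Books
So 1 of 9 rows is dropped.

SQL:
SELECT a.name, b.name AS category
FROM products a
INNER JOIN categories b ON a.category_id = b.id

Result:
name       | category 
-----------+----------
Charger    | Toys     
Laptop     | Books    
Headphones | Furniture
Printer    | Books    
Keyboard   | Furniture
Desk       | Books    
Phone      | Books    
Router     | Books    


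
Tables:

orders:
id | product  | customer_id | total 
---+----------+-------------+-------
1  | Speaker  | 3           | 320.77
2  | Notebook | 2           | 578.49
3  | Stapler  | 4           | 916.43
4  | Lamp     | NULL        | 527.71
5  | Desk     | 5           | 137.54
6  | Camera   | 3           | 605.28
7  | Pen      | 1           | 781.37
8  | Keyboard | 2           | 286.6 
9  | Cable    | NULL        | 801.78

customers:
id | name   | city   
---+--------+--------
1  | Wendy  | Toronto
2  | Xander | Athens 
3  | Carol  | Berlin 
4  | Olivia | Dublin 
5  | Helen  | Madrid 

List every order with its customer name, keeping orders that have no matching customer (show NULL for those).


LEFT JOIN keeps every row from orders (the left table); where customer_id has no match in customers, the customer columns become NULL. Walk through each order:
  - order 1 (Speaker): customer_id=3 -> matches Carol
  - order 2 (Notebook): customer_id=2 -> matches Xander
  - order 3 (Stapler): customer_id=4 -> matches Olivia
  - order 4 (Lamp): customer_id=NULL, no match -> kept with NULL
  - order 5 (Desk): customer_id=5 -> matches Helen
  - order 6 (Camera): customer_id=3 -> matches Carol
  - order 7 (Pen): customer_id=1 -> matches Wendy
  - order 8 (Keyboard): customer_id=2 -> matches Xander
  - order 9 (Cable): customer_id=NULL, no match -> kept with NULL
All 9 rows appear; 2 have NULL customer.

SQL:
SELECT a.product, b.name AS customer
FROM orders a
LEFT JOIN customers b ON a.customer_id = b.id

Result:
product  | customer
---------+---------
Speaker  | Carol   
Notebook | Xander  
Stapler  | Olivia  
Lamp     | NULL    
Desk     | Helen   
Camera   | Carol   
Pen      | Wendy   
Keyboard | Xander  
Cable    | NULL    


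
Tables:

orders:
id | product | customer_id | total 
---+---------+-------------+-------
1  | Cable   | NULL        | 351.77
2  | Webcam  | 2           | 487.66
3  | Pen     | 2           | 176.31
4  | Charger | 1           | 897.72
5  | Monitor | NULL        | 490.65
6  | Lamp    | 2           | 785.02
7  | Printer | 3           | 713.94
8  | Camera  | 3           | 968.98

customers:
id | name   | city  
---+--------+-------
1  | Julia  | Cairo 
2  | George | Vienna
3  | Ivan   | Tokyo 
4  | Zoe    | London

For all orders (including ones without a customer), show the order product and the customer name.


LEFT JOIN keeps every row from orders (the left table); where customer_id has no match in customers, the customer columns become NULL. Walk through each order:
  - order 1 (Cable): customer_id=NULL, no match -> kept with NULL
  - order 2 (Webcam): customer_id=2 -> matches George
  - order 3 (Pen): customer_id=2 -> matches George
  - order 4 (Charger): customer_id=1 -> matches Julia
  - order 5 (Monitor): customer_id=NULL, no match -> kept with NULL
  - order 6 (Lamp): customer_id=2 -> matches George
  - order 7 (Printer): customer_id=3 -> matches Ivan
  - order 8 (Camera): customer_id=3 -> matches Ivan
All 8 rows appear; 2 have NULL customer.

SQL:
SELECT a.product, b.name AS customer
FROM orders a
LEFT JOIN customers b ON a.customer_id = b.id

Result:
product | customer
--------+---------
Cable   | NULL    
Webcam  | George  
Pen     | George  
Charger | Julia   
Monitor | NULL    
Lamp    | George  
Printer | Ivan    
Camera  | Ivan    


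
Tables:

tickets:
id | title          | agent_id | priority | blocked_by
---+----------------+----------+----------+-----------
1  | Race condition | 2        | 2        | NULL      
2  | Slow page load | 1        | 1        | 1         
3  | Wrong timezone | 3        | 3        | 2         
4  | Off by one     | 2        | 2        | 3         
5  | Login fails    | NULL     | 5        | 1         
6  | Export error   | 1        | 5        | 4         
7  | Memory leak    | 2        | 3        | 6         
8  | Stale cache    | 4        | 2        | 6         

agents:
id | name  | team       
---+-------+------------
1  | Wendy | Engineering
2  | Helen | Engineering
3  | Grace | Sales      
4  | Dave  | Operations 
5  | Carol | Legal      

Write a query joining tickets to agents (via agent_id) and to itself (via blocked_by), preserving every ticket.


Two LEFT JOINs from the same base table tickets: one to agents via agent_id, one to tickets itself via blocked_by. Both are LEFT so every ticket is preserved.
Match against agents:
  - ticket 1 (Race condition): agent_id=2 -> matches Helen
  - ticket 2 (Slow page load): agent_id=1 -> matches Wendy
  - ticket 3 (Wrong timezone): agent_id=3 -> matches Grace
  - ticket 4 (Off by one): agent_id=2 -> matches Helen
  - ticket 5 (Login fails): agent_id=NULL, no match -> kept with NULL
  - ticket 6 (Export error): agent_id=1 -> matches Wendy
  - ticket 7 (Memory leak): agent_id=2 -> matches Helen
  - ticket 8 (Stale cache): agent_id=4 -> matches Dave
Match against tickets (self):
  - ticket 1 (Race condition): blocked_by=NULL -> NULL
  - ticket 2 (Slow page load): blocked_by=1 -> Race condition
  - ticket 3 (Wrong timezone): blocked_by=2 -> Slow page load
  - ticket 4 (Off by one): blocked_by=3 -> Wrong timezone
  - ticket 5 (Login fails): blocked_by=1 -> Race condition
  - ticket 6 (Export error): blocked_by=4 -> Off by one
  - ticket 7 (Memory leak): blocked_by=6 -> Export error
  - ticket 8 (Stale cache): blocked_by=6 -> Export error

SQL:
SELECT a.title, b.name AS agent, c.title AS blocked_by
FROM tickets a
LEFT JOIN agents b ON a.agent_id = b.id
LEFT JOIN tickets c ON a.blocked_by = c.id

Result:
title          | agent | blocked_by    
---------------+-------+---------------
Race condition | Helen | NULL          
Slow page load | Wendy | Race condition
Wrong timezone | Grace | Slow page load
Off by one     | Helen | Wrong timezone
Login fails    | NULL  | Race condition
Export error   | Wendy | Off by one    
Memory leak    | Helen | Export error  
Stale cache    | Dave  | Export error  


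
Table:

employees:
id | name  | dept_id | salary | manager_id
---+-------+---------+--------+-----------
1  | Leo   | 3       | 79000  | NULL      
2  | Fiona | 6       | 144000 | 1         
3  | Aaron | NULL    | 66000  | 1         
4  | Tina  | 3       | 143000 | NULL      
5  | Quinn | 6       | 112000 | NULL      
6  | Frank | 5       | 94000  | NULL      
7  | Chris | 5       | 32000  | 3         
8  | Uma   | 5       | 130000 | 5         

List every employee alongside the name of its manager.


This is a self-join: employees is joined to a second copy of itself, matching each row's manager_id to another row's id. Use LEFT JOIN so rows with manager_id=NULL are kept.
  - employee 1 (Leo): manager_id=NULL -> NULL
  - employee 2 (Fiona): manager_id=1 -> Leo
  - employee 3 (Aaron): manager_id=1 -> Leo
  - employee 4 (Tina): manager_id=NULL -> NULL
  - employee 5 (Quinn): manager_id=NULL -> NULL
  - employee 6 (Frank): manager_id=NULL -> NULL
  - employee 7 (Chris): manager_id=3 -> Aaron
  - employee 8 (Uma): manager_id=5 -> Quinn

SQL:
SELECT a.name AS item, b.name AS manager
FROM employees a
LEFT JOIN employees b ON a.manager_id = b.id

Result:
item  | manager
------+--------
Leo   | NULL   
Fiona | Leo    
Aaron | Leo    
Tina  | NULL   
Quinn | NULL   
Frank | NULL   
Chris | Aaron  
Uma   | Quinn  


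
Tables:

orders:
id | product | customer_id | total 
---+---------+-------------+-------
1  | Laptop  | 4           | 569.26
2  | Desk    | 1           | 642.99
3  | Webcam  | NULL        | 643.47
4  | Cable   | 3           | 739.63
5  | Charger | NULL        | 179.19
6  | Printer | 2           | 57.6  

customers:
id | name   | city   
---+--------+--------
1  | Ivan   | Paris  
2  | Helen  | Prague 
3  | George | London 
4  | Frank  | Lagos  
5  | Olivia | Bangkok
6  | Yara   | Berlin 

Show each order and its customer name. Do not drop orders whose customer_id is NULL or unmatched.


LEFT JOIN keeps every row from orders (the left table); where customer_id has no match in customers, the customer columns become NULL. Walk through each order:
  - order 1 (Laptop): customer_id=4 -> matches Frank
  - order 2 (Desk): customer_id=1 -> matches Ivan
  - order 3 (Webcam): customer_id=NULL, no match -> kept with NULL
  - order 4 (Cable): customer_id=3 -> matches George
  - order 5 (Charger): customer_id=NULL, no match -> kept with NULL
  - order 6 (Printer): customer_id=2 -> matches Helen
All 6 rows appear; 2 have NULL customer.

SQL:
SELECT a.product, b.name AS customer
FROM orders a
LEFT JOIN customers b ON a.customer_id = b.id

Result:
product | customer
--------+---------
Laptop  | Frank   
Desk    | Ivan    
Webcam  | NULL    
Cable   | George  
Charger | NULL    
Printer | Helen   


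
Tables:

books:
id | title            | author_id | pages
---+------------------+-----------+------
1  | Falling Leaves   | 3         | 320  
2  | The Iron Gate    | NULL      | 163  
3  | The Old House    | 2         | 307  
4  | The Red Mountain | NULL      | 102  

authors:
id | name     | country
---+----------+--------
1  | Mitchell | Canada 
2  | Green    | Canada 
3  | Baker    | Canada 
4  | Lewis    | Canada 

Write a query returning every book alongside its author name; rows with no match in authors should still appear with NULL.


LEFT JOIN keeps every row from books (the left table); where author_id has no match in authors, the author columns become NULL. Walk through each book:
  - book 1 (Falling Leaves): author_id=3 -> matches Baker
  - book 2 (The Iron Gate): author_id=NULL, no match -> kept with NULL
  - book 3 (The Old House): author_id=2 -> matches Green
  - book 4 (The Red Mountain): author_id=NULL, no match -> kept with NULL
All 4 rows appear; 2 have NULL author.

SQL:
SELECT a.title, b.name AS author
FROM books a
LEFT JOIN authors b ON a.author_id = b.id

Result:
title            | author
-----------------+-------
Falling Leaves   | Baker 
The Iron Gate    | NULL  
The Old House    | Green 
The Red Mountain | NULL  


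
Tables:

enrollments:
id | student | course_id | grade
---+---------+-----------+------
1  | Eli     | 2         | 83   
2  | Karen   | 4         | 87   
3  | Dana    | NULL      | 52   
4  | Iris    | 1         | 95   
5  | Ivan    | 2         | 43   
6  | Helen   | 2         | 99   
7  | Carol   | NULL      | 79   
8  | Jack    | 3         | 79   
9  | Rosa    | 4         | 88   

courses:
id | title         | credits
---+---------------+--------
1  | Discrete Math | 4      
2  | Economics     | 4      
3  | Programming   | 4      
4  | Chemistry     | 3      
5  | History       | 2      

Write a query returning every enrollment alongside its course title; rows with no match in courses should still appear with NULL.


LEFT JOIN keeps every row from enrollments (the left table); where course_id has no match in courses, the course columns become NULL. Walk through each enrollment:
  - enrollment 1 (Eli): course_id=2 -> matches Economics
  - enrollment 2 (Karen): course_id=4 -> matches Chemistry
  - enrollment 3 (Dana): course_id=NULL, no match -> kept with NULL
  - enrollment 4 (Iris): course_id=1 -> matches Discrete Math
  - enrollment 5 (Ivan): course_id=2 -> matches Economics
  - enrollment 6 (Helen): course_id=2 -> matches Economics
  - enrollment 7 (Carol): course_id=NULL, no match -> kept with NULL
  - enrollment 8 (Jack): course_id=3 -> matches Programming
  - enrollment 9 (Rosa): course_id=4 -> matches Chemistry
All 9 rows appear; 2 have NULL course.

SQL:
SELECT a.student, b.title AS course
FROM enrollments a
LEFT JOIN courses b ON a.course_id = b.id

Result:
student | course       
--------+--------------
Eli     | Economics    
Karen   | Chemistry    
Dana    | NULL         
Iris    | Discrete Math
Ivan    | Economics    
Helen   | Economics    
Carol   | NULL         
Jack    | Programming  
Rosa    | Chemistry    


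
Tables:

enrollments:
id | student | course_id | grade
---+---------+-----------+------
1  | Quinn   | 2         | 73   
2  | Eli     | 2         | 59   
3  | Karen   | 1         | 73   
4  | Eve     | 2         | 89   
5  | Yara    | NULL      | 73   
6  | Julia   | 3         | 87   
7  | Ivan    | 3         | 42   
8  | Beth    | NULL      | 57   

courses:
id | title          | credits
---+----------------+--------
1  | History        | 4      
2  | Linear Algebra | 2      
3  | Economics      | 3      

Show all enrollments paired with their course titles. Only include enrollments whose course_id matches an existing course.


INNER JOIN keeps only enrollments rows whose course_id matches an id in courses. Walk through each enrollment:
  - enrollment 1 (Quinn): course_id=2 -> matches Linear Algebra
  - enrollment 2 (Eli): course_id=2 -> matches Linear Algebra
  - enrollment 3 (Karen): course_id=1 -> matches History
  - enrollment 4 (Eve): course_id=2 -> matches Linear Algebra
  - enrollment 5 (Yara): course_id=NULL, no match -> dropped
  - enrollment 6 (Julia): course_id=3 -> matches Economics
  - enrollment 7 (Ivan): course_id=3 -> matches Economics
  - enrollment 8 (Beth): course_id=NULL, no match -> dropped
So 2 of 8 rows are dropped.

SQL:
SELECT a.student, b.title AS course
FROM enrollments a
INNER JOIN courses b ON a.course_id = b.id

Result:
student | course        
--------+---------------
Quinn   | Linear Algebra
Eli     | Linear Algebra
Karen   | History       
Eve     | Linear Algebra
Julia   | Economics     
Ivan    | Economics     


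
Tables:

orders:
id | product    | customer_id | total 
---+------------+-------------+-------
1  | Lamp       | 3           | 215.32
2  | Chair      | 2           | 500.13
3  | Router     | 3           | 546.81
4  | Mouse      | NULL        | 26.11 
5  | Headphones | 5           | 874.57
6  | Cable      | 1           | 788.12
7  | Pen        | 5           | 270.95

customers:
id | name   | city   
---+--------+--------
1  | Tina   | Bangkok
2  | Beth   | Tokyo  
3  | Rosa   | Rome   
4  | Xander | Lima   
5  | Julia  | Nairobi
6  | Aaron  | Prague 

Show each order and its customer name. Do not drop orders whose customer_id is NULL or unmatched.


LEFT JOIN keeps every row from orders (the left table); where customer_id has no match in customers, the customer columns become NULL. Walk through each order:
  - order 1 (Lamp): customer_id=3 -> matches Rosa
  - order 2 (Chair): customer_id=2 -> matches Beth
  - order 3 (Router): customer_id=3 -> matches Rosa
  - order 4 (Mouse): customer_id=NULL, no match -> kept with NULL
  - order 5 (Headphones): customer_id=5 -> matches Julia
  - order 6 (Cable): customer_id=1 -> matches Tina
  - order 7 (Pen): customer_id=5 -> matches Julia
All 7 rows appear; 1 has NULL customer.

SQL:
SELECT a.product, b.name AS customer
FROM orders a
LEFT JOIN customers b ON a.customer_id = b.id

Result:
product    | customer
-----------+---------
Lamp       | Rosa    
Chair      | Beth    
Router     | Rosa    
Mouse      | NULL    
Headphones | Julia   
Cable      | Tina    
Pen        | Julia   


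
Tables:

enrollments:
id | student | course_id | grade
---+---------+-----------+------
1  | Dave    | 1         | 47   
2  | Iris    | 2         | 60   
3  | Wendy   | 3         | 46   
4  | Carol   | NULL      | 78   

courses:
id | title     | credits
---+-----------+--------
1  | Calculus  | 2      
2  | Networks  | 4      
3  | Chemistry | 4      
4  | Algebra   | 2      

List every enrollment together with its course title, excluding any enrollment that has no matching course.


INNER JOIN keeps only enrollments rows whose course_id matches an id in courses. Walk through each enrollment:
  - enrollment 1 (Dave): course_id=1 -> matches Calculus
  - enrollment 2 (Iris): course_id=2 -> matches Networks
  - enrollment 3 (Wendy): course_id=3 -> matches Chemistry
  - enrollment 4 (Carol): course_id=NULL, no match -> dropped
So 1 of 4 rows is dropped.

SQL:
SELECT a.student, b.title AS course
FROM enrollments a
INNER JOIN courses b ON a.course_id = b.id

Result:
student | course   
--------+----------
Dave    | Calculus 
Iris    | Networks 
Wendy   | Chemistry


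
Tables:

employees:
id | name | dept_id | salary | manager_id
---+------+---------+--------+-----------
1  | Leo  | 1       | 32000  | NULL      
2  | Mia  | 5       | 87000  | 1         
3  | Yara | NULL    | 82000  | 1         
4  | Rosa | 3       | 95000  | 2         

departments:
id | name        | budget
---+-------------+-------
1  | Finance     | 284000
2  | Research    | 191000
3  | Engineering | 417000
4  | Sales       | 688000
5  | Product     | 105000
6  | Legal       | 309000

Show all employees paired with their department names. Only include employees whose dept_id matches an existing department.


INNER JOIN keeps only employees rows whose dept_id matches an id in departments. Walk through each employee:
  - employee 1 (Leo): dept_id=1 -> matches Finance
  - employee 2 (Mia): dept_id=5 -> matches Product
  - employee 3 (Yara): dept_id=NULL, no match -> dropped
  - employee 4 (Rosa): dept_id=3 -> matches Engineering
So 1 of 4 rows is dropped.

SQL:
SELECT a.name, b.name AS department
FROM employees a
INNER JOIN departments b ON a.dept_id = b.id

Result:
name | department 
-----+------------
Leo  | Finance    
Mia  | Product    
Rosa | Engineering


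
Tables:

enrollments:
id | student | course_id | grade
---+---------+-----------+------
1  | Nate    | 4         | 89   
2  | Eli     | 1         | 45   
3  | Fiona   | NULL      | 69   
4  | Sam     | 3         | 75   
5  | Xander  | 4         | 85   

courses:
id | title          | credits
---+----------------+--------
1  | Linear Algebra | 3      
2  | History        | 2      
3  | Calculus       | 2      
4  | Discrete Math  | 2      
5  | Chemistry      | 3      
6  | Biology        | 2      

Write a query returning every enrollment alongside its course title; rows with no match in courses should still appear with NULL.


LEFT JOIN keeps every row from enrollments (the left table); where course_id has no match in courses, the course columns become NULL. Walk through each enrollment:
  - enrollment 1 (Nate): course_id=4 -> matches Discrete Math
  - enrollment 2 (Eli): course_id=1 -> matches Linear Algebra
  - enrollment 3 (Fiona): course_id=NULL, no match -> kept with NULL
  - enrollment 4 (Sam): course_id=3 -> matches Calculus
  - enrollment 5 (Xander): course_id=4 -> matches Discrete Math
All 5 rows appear; 1 has NULL course.

SQL:
SELECT a.student, b.title AS course
FROM enrollments a
LEFT JOIN courses b ON a.course_id = b.id

Result:
student | course        
--------+---------------
Nate    | Discrete Math 
Eli     | Linear Algebra
Fiona   | NULL          
Sam     | Calculus      
Xander  | Discrete Math 


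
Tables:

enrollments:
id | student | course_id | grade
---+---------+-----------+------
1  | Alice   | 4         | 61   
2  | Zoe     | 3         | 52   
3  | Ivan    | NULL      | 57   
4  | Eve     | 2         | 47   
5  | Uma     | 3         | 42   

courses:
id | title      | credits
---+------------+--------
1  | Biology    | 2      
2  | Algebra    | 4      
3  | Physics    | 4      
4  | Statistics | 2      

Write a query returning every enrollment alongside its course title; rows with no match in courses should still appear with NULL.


LEFT JOIN keeps every row from enrollments (the left table); where course_id has no match in courses, the course columns become NULL. Walk through each enrollment:
  - enrollment 1 (Alice): course_id=4 -> matches Statistics
  - enrollment 2 (Zoe): course_id=3 -> matches Physics
  - enrollment 3 (Ivan): course_id=NULL, no match -> kept with NULL
  - enrollment 4 (Eve): course_id=2 -> matches Algebra
  - enrollment 5 (Uma): course_id=3 -> matches Physics
All 5 rows appear; 1 has NULL course.

SQL:
SELECT a.student, b.title AS course
FROM enrollments a
LEFT JOIN courses b ON a.course_id = b.id

Result:
student | course    
--------+-----------
Alice   | Statistics
Zoe     | Physics   
Ivan    | NULL      
Eve     | Algebra   
Uma     | Physics   


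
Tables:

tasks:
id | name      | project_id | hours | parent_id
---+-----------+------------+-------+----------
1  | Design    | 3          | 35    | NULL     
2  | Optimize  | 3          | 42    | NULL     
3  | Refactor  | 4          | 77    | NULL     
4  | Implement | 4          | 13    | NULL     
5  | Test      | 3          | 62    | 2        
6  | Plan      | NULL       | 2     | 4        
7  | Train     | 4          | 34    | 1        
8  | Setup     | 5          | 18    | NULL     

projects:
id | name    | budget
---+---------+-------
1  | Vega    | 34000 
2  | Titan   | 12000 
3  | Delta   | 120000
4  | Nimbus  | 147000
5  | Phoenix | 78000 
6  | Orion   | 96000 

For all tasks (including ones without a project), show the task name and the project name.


LEFT JOIN keeps every row from tasks (the left table); where project_id has no match in projects, the project columns become NULL. Walk through each task:
  - task 1 (Design): project_id=3 -> matches Delta
  - task 2 (Optimize): project_id=3 -> matches Delta
  - task 3 (Refactor): project_id=4 -> matches Nimbus
  - task 4 (Implement): project_id=4 -> matches Nimbus
  - task 5 (Test): project_id=3 -> matches Delta
  - task 6 (Plan): project_id=NULL, no match -> kept with NULL
  - task 7 (Train): project_id=4 -> matches Nimbus
  - task 8 (Setup): project_id=5 -> matches Phoenix
All 8 rows appear; 1 has NULL project.

SQL:
SELECT a.name, b.name AS project
FROM tasks a
LEFT JOIN projects b ON a.project_id = b.id

Result:
name      | project
----------+--------
Design    | Delta  
Optimize  | Delta  
Refactor  | Nimbus 
Implement | Nimbus 
Test      | Delta  
Plan      | NULL   
Train     | Nimbus 
Setup     | Phoenix


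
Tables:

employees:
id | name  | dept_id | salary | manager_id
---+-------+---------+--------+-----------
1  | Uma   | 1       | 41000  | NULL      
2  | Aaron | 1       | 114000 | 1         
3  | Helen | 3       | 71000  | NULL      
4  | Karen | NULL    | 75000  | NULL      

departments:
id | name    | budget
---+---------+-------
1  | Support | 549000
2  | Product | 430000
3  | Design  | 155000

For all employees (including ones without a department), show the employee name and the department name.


LEFT JOIN keeps every row from employees (the left table); where dept_id has no match in departments, the department columns become NULL. Walk through each employee:
  - employee 1 (Uma): dept_id=1 -> matches Support
  - employee 2 (Aaron): dept_id=1 -> matches Support
  - employee 3 (Helen): dept_id=3 -> matches Design
  - employee 4 (Karen): dept_id=NULL, no match -> kept with NULL
All 4 rows appear; 1 has NULL department.

SQL:
SELECT a.name, b.name AS department
FROM employees a
LEFT JOIN departments b ON a.dept_id = b.id

Result:
name  | department
------+-----------
Uma   | Support   
Aaron | Support   
Helen | Design    
Karen | NULL      


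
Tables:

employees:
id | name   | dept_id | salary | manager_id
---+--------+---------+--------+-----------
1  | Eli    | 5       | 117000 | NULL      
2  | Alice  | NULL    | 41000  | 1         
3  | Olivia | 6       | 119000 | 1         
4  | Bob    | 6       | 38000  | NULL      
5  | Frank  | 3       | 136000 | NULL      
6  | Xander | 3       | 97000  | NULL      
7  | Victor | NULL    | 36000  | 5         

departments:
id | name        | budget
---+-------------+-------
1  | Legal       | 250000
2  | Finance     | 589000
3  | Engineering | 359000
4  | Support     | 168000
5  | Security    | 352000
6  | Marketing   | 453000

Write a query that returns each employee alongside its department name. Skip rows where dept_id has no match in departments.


INNER JOIN keeps only employees rows whose dept_id matches an id in departments. Walk through each employee:
  - employee 1 (Eli): dept_id=5 -> matches Security
  - employee 2 (Alice): dept_id=NULL, no match -> dropped
  - employee 3 (Olivia): dept_id=6 -> matches Marketing
  - employee 4 (Bob): dept_id=6 -> matches Marketing
  - employee 5 (Frank): dept_id=3 -> matches Engineering
  - employee 6 (Xander): dept_id=3 -> matches Engineering
  - employee 7 (Victor): dept_id=NULL, no match -> dropped
So 2 of 7 rows are dropped.

SQL:
SELECT a.name, b.name AS department
FROM employees a
INNER JOIN departments b ON a.dept_id = b.id

Result:
name   | department 
-------+------------
Eli    | Security   
Olivia | Marketing  
Bob    | Marketing  
Frank  | Engineering
Xander | Engineering


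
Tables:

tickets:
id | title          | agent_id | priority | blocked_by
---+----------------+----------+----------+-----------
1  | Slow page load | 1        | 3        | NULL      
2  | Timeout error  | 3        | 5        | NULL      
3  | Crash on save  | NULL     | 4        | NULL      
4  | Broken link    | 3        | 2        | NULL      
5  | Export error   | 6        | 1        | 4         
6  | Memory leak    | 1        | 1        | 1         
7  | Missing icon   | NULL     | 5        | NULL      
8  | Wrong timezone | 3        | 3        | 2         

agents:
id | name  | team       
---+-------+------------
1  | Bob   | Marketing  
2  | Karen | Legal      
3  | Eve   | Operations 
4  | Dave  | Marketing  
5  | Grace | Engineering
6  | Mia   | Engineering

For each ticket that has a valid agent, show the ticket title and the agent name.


INNER JOIN keeps only tickets rows whose agent_id matches an id in agents. Walk through each ticket:
  - ticket 1 (Slow page load): agent_id=1 -> matches Bob
  - ticket 2 (Timeout error): agent_id=3 -> matches Eve
  - ticket 3 (Crash on save): agent_id=NULL, no match -> dropped
  - ticket 4 (Broken link): agent_id=3 -> matches Eve
  - ticket 5 (Export error): agent_id=6 -> matches Mia
  - ticket 6 (Memory leak): agent_id=1 -> matches Bob
  - ticket 7 (Missing icon): agent_id=NULL, no match -> dropped
  - ticket 8 (Wrong timezone): agent_id=3 -> matches Eve
So 2 of 8 rows are dropped.

SQL:
SELECT a.title, b.name AS agent
FROM tickets a
INNER JOIN agents b ON a.agent_id = b.id

Result:
title          | agent
---------------+------
Slow page load | Bob  
Timeout error  | Eve  
Broken link    | Eve  
Export error   | Mia  
Memory leak    | Bob  
Wrong timezone | Eve  


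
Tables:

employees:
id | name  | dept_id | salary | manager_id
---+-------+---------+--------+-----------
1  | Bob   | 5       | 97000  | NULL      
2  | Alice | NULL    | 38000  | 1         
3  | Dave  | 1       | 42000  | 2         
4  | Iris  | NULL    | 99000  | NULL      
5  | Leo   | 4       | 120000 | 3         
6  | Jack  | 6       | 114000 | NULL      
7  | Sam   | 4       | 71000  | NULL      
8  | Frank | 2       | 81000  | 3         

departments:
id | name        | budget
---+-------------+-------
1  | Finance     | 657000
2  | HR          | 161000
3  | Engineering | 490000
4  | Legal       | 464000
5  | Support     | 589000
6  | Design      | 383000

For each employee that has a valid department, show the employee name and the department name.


INNER JOIN keeps only employees rows whose dept_id matches an id in departments. Walk through each employee:
  - employee 1 (Bob): dept_id=5 -> matches Support
  - employee 2 (Alice): dept_id=NULL, no match -> dropped
  - employee 3 (Dave): dept_id=1 -> matches Finance
  - employee 4 (Iris): dept_id=NULL, no match -> dropped
  - employee 5 (Leo): dept_id=4 -> matches Legal
  - employee 6 (Jack): dept_id=6 -> matches Design
  - employee 7 (Sam): dept_id=4 -> matches Legal
  - employee 8 (Frank): dept_id=2 -> matches HR
So 2 of 8 rows are dropped.

SQL:
SELECT a.name, b.name AS department
FROM employees a
INNER JOIN departments b ON a.dept_id = b.id

Result:
name  | department
------+-----------
Bob   | Support   
Dave  | Finance   
Leo   | Legal     
Jack  | Design    
Sam   | Legal     
Frank | HR        


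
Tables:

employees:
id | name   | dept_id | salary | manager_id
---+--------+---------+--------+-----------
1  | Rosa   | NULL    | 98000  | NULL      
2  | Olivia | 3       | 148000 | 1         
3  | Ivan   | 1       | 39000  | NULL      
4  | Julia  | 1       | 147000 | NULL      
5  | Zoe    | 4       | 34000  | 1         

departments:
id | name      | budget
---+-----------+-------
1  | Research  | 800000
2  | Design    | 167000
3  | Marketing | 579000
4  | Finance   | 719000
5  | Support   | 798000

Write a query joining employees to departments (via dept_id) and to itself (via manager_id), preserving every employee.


Two LEFT JOINs from the same base table employees: one to departments via dept_id, one to employees itself via manager_id. Both are LEFT so every employee is preserved.
Match against departments:
  - employee 1 (Rosa): dept_id=NULL, no match -> kept with NULL
  - employee 2 (Olivia): dept_id=3 -> matches Marketing
  - employee 3 (Ivan): dept_id=1 -> matches Research
  - employee 4 (Julia): dept_id=1 -> matches Research
  - employee 5 (Zoe): dept_id=4 -> matches Finance
Match against employees (self):
  - employee 1 (Rosa): manager_id=NULL -> NULL
  - employee 2 (Olivia): manager_id=1 -> Rosa
  - employee 3 (Ivan): manager_id=NULL -> NULL
  - employee 4 (Julia): manager_id=NULL -> NULL
  - employee 5 (Zoe): manager_id=1 -> Rosa

SQL:
SELECT a.name, b.name AS department, c.name AS manager
FROM employees a
LEFT JOIN departments b ON a.dept_id = b.id
LEFT JOIN employees c ON a.manager_id = c.id

Result:
name   | department | manager
-------+------------+--------
Rosa   | NULL       | NULL   
Olivia | Marketing  | Rosa   
Ivan   | Research   | NULL   
Julia  | Research   | NULL   
Zoe    | Finance    | Rosa   


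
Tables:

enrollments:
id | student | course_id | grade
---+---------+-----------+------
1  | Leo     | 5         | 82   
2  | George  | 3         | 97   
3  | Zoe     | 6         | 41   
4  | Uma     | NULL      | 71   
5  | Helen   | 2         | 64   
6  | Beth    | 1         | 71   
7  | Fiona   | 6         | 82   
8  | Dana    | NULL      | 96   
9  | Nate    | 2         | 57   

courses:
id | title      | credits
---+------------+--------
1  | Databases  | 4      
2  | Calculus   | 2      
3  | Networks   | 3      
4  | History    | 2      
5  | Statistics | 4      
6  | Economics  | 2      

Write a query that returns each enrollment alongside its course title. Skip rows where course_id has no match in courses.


INNER JOIN keeps only enrollments rows whose course_id matches an id in courses. Walk through each enrollment:
  - enrollment 1 (Leo): course_id=5 -> matches Statistics
  - enrollment 2 (George): course_id=3 -> matches Networks
  - enrollment 3 (Zoe): course_id=6 -> matches Economics
  - enrollment 4 (Uma): course_id=NULL, no match -> dropped
  - enrollment 5 (Helen): course_id=2 -> matches Calculus
  - enrollment 6 (Beth): course_id=1 -> matches Databases
  - enrollment 7 (Fiona): course_id=6 -> matches Economics
  - enrollment 8 (Dana): course_id=NULL, no match -> dropped
  - enrollment 9 (Nate): course_id=2 -> matches Calculus
So 2 of 9 rows are dropped.

SQL:
SELECT a.student, b.title AS course
FROM enrollments a
INNER JOIN courses b ON a.course_id = b.id

Result:
student | course    
--------+-----------
Leo     | Statistics
George  | Networks  
Zoe     | Economics 
Helen   | Calculus  
Beth    | Databases 
Fiona   | Economics 
Nate    | Calculus  


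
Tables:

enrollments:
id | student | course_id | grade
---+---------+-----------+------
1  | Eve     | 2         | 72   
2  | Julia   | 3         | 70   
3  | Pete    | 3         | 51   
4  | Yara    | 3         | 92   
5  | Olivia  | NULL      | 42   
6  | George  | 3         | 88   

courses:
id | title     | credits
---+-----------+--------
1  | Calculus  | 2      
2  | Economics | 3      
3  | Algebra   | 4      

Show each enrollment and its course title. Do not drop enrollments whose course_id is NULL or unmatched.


LEFT JOIN keeps every row from enrollments (the left table); where course_id has no match in courses, the course columns become NULL. Walk through each enrollment:
  - enrollment 1 (Eve): course_id=2 -> matches Economics
  - enrollment 2 (Julia): course_id=3 -> matches Algebra
  - enrollment 3 (Pete): course_id=3 -> matches Algebra
  - enrollment 4 (Yara): course_id=3 -> matches Algebra
  - enrollment 5 (Olivia): course_id=NULL, no match -> kept with NULL
  - enrollment 6 (George): course_id=3 -> matches Algebra
All 6 rows appear; 1 has NULL course.

SQL:
SELECT a.student, b.title AS course
FROM enrollments a
LEFT JOIN courses b ON a.course_id = b.id

Result:
student | course   
--------+----------
Eve     | Economics
Julia   | Algebra  
Pete    | Algebra  
Yara    | Algebra  
Olivia  | NULL     
George  | Algebra  
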